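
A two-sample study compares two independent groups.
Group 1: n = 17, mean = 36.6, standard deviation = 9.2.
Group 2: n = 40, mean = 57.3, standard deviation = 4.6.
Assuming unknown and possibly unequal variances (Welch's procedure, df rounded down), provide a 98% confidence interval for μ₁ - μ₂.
(-26.66, -14.74)

Difference: x̄₁ - x̄₂ = -20.70
SE = √(s₁²/n₁ + s₂²/n₂) = √(9.2²/17 + 4.6²/40) = 2.3469
df = 19.49 → 19 (Welch–Satterthwaite, rounded down)
t* = 2.539

CI: -20.70 ± 2.539 · 2.3469 = -20.70 ± 5.96 = (-26.66, -14.74)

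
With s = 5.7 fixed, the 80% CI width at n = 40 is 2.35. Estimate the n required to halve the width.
n ≈ 160

CI width ∝ 1/√n
To reduce width by factor 2, need √n to grow by 2 → need 2² = 4 times as many samples.

Current: n = 40, width = 2.35
New: n = 160, width ≈ 1.16

Width reduced by factor of 2.35/1.16 = 2.03.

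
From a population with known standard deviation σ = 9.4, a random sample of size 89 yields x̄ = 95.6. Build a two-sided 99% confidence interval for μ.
(93.03, 98.17)

z-interval (σ known):
z* = 2.576 for 99% confidence

Margin of error = z* · σ/√n = 2.576 · 9.4/√89 = 2.57

CI: (95.6 - 2.57, 95.6 + 2.57) = (93.03, 98.17)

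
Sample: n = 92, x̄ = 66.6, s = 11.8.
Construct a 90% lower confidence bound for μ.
μ ≥ 65.01

Lower bound (one-sided):
t* = 1.291 (one-sided for 90%)
Lower bound = x̄ - t* · s/√n = 66.6 - 1.291 · 11.8/√92 = 65.01

We are 90% confident that μ ≥ 65.01.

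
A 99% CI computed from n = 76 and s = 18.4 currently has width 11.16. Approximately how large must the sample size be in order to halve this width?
n ≈ 304

CI width ∝ 1/√n
To reduce width by factor 2, need √n to grow by 2 → need 2² = 4 times as many samples.

Current: n = 76, width = 11.16
New: n = 304, width ≈ 5.47

Width reduced by factor of 11.16/5.47 = 2.04.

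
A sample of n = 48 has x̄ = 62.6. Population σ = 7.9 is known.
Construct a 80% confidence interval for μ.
(61.14, 64.06)

z-interval (σ known):
z* = 1.282 for 80% confidence

Margin of error = z* · σ/√n = 1.282 · 7.9/√48 = 1.46

CI: (62.6 - 1.46, 62.6 + 1.46) = (61.14, 64.06)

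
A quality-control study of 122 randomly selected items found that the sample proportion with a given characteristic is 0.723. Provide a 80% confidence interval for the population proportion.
(0.671, 0.775)

Proportion CI:
SE = √(p̂(1-p̂)/n) = √(0.723 · 0.277 / 122) = 0.04052

z* = 1.282
Margin = z* · SE = 1.282 · 0.04052 = 0.0519

CI: 0.723 ± 0.0519 = (0.671, 0.775)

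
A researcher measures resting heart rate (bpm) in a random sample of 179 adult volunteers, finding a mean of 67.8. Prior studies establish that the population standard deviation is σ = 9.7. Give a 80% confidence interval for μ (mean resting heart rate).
(66.87, 68.73)

z-interval (σ known):
z* = 1.282 for 80% confidence

Margin of error = z* · σ/√n = 1.282 · 9.7/√179 = 0.93

CI: (67.8 - 0.93, 67.8 + 0.93) = (66.87, 68.73)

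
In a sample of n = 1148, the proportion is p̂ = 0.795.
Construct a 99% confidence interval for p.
(0.764, 0.826)

Proportion CI:
SE = √(p̂(1-p̂)/n) = √(0.795 · 0.205 / 1148) = 0.01191

z* = 2.576
Margin = z* · SE = 2.576 · 0.01191 = 0.0307

CI: 0.795 ± 0.0307 = (0.764, 0.826)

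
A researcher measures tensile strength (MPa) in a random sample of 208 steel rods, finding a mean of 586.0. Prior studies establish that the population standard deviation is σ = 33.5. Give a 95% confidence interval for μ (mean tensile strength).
(581.45, 590.55)

z-interval (σ known):
z* = 1.960 for 95% confidence

Margin of error = z* · σ/√n = 1.960 · 33.5/√208 = 4.55

CI: (586.0 - 4.55, 586.0 + 4.55) = (581.45, 590.55)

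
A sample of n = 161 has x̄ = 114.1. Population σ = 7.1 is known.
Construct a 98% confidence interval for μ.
(112.80, 115.40)

z-interval (σ known):
z* = 2.326 for 98% confidence

Margin of error = z* · σ/√n = 2.326 · 7.1/√161 = 1.30

CI: (114.1 - 1.30, 114.1 + 1.30) = (112.80, 115.40)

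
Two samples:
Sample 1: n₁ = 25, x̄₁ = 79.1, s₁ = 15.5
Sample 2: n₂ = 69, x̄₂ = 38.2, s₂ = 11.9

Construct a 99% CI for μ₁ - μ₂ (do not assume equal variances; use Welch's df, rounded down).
(31.58, 50.22)

Difference: x̄₁ - x̄₂ = 40.90
SE = √(s₁²/n₁ + s₂²/n₂) = √(15.5²/25 + 11.9²/69) = 3.4150
df = 34.79 → 34 (Welch–Satterthwaite, rounded down)
t* = 2.728

CI: 40.90 ± 2.728 · 3.4150 = 40.90 ± 9.32 = (31.58, 50.22)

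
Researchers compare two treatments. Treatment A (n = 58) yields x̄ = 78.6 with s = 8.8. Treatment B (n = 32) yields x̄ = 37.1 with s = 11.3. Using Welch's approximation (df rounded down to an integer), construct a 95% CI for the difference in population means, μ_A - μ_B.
(36.87, 46.13)

Difference: x̄₁ - x̄₂ = 41.50
SE = √(s₁²/n₁ + s₂²/n₂) = √(8.8²/58 + 11.3²/32) = 2.3077
df = 52.05 → 52 (Welch–Satterthwaite, rounded down)
t* = 2.007

CI: 41.50 ± 2.007 · 2.3077 = 41.50 ± 4.63 = (36.87, 46.13)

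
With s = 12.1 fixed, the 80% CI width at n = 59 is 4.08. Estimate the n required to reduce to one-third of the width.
n ≈ 531

CI width ∝ 1/√n
To reduce width by factor 3, need √n to grow by 3 → need 3² = 9 times as many samples.

Current: n = 59, width = 4.08
New: n = 531, width ≈ 1.35

Width reduced by factor of 4.08/1.35 = 3.02.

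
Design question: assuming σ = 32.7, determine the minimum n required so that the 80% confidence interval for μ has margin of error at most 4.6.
n ≥ 84

For margin E ≤ 4.6:
n ≥ (z* · σ / E)²
n ≥ (1.282 · 32.7 / 4.6)²
n ≥ 83.05

Minimum n = 84 (rounding up)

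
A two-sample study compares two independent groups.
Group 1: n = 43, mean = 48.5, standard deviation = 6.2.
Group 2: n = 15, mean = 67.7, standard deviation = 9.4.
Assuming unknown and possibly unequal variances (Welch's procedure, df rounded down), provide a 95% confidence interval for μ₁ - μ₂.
(-24.67, -13.73)

Difference: x̄₁ - x̄₂ = -19.20
SE = √(s₁²/n₁ + s₂²/n₂) = √(6.2²/43 + 9.4²/15) = 2.6047
df = 18.43 → 18 (Welch–Satterthwaite, rounded down)
t* = 2.101

CI: -19.20 ± 2.101 · 2.6047 = -19.20 ± 5.47 = (-24.67, -13.73)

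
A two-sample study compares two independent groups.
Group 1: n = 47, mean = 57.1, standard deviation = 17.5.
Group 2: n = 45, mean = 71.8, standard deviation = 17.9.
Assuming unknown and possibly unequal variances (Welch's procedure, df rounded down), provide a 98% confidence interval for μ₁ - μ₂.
(-23.45, -5.95)

Difference: x̄₁ - x̄₂ = -14.70
SE = √(s₁²/n₁ + s₂²/n₂) = √(17.5²/47 + 17.9²/45) = 3.6927
df = 89.60 → 89 (Welch–Satterthwaite, rounded down)
t* = 2.369

CI: -14.70 ± 2.369 · 3.6927 = -14.70 ± 8.75 = (-23.45, -5.95)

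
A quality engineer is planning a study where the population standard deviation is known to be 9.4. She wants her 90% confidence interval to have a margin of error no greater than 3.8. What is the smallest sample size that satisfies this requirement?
n ≥ 17

For margin E ≤ 3.8:
n ≥ (z* · σ / E)²
n ≥ (1.645 · 9.4 / 3.8)²
n ≥ 16.56

Minimum n = 17 (rounding up)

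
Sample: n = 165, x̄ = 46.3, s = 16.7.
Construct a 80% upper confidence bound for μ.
μ ≤ 47.40

Upper bound (one-sided):
t* = 0.844 (one-sided for 80%)
Upper bound = x̄ + t* · s/√n = 46.3 + 0.844 · 16.7/√165 = 47.40

We are 80% confident that μ ≤ 47.40.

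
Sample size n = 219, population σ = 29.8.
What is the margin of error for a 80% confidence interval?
Margin of error = 2.58

Margin of error = z* · σ/√n
= 1.282 · 29.8/√219
= 1.282 · 29.8/14.7986
= 2.58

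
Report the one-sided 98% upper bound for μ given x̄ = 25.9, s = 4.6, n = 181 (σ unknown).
μ ≤ 26.61

Upper bound (one-sided):
t* = 2.069 (one-sided for 98%)
Upper bound = x̄ + t* · s/√n = 25.9 + 2.069 · 4.6/√181 = 26.61

We are 98% confident that μ ≤ 26.61.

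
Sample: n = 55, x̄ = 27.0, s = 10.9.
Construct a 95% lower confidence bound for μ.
μ ≥ 24.54

Lower bound (one-sided):
t* = 1.674 (one-sided for 95%)
Lower bound = x̄ - t* · s/√n = 27.0 - 1.674 · 10.9/√55 = 24.54

We are 95% confident that μ ≥ 24.54.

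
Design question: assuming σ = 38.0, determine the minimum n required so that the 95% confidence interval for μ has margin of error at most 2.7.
n ≥ 761

For margin E ≤ 2.7:
n ≥ (z* · σ / E)²
n ≥ (1.960 · 38.0 / 2.7)²
n ≥ 760.94

Minimum n = 761 (rounding up)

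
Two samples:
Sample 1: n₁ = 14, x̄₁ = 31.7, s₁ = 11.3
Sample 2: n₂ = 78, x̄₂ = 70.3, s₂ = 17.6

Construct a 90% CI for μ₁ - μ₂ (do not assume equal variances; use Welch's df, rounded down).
(-44.78, -32.42)

Difference: x̄₁ - x̄₂ = -38.60
SE = √(s₁²/n₁ + s₂²/n₂) = √(11.3²/14 + 17.6²/78) = 3.6183
df = 25.95 → 25 (Welch–Satterthwaite, rounded down)
t* = 1.708

CI: -38.60 ± 1.708 · 3.6183 = -38.60 ± 6.18 = (-44.78, -32.42)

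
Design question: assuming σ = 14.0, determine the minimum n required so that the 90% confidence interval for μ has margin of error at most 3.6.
n ≥ 41

For margin E ≤ 3.6:
n ≥ (z* · σ / E)²
n ≥ (1.645 · 14.0 / 3.6)²
n ≥ 40.92

Minimum n = 41 (rounding up)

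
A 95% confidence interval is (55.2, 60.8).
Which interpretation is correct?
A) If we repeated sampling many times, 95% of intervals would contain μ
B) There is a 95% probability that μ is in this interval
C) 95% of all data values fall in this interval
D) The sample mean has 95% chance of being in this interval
A

A) Correct — this is the frequentist long-run coverage interpretation.
B) Wrong — μ is fixed; the randomness lives in the interval, not in μ.
C) Wrong — a CI is about the parameter μ, not individual data values.
D) Wrong — x̄ is observed and sits in the interval by construction.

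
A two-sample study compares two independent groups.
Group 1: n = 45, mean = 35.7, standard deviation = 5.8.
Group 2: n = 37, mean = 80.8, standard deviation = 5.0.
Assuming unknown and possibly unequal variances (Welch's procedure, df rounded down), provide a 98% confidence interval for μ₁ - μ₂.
(-47.93, -42.27)

Difference: x̄₁ - x̄₂ = -45.10
SE = √(s₁²/n₁ + s₂²/n₂) = √(5.8²/45 + 5.0²/37) = 1.1930
df = 79.80 → 79 (Welch–Satterthwaite, rounded down)
t* = 2.374

CI: -45.10 ± 2.374 · 1.1930 = -45.10 ± 2.83 = (-47.93, -42.27)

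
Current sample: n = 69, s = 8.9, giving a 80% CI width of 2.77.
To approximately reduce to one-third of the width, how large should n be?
n ≈ 621

CI width ∝ 1/√n
To reduce width by factor 3, need √n to grow by 3 → need 3² = 9 times as many samples.

Current: n = 69, width = 2.77
New: n = 621, width ≈ 0.92

Width reduced by factor of 2.77/0.92 = 3.01.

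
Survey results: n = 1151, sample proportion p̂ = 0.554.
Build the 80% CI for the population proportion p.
(0.535, 0.573)

Proportion CI:
SE = √(p̂(1-p̂)/n) = √(0.554 · 0.446 / 1151) = 0.01465

z* = 1.282
Margin = z* · SE = 1.282 · 0.01465 = 0.0188

CI: 0.554 ± 0.0188 = (0.535, 0.573)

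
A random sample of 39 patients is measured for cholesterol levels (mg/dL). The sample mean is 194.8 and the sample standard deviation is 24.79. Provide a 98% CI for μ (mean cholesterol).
(185.16, 204.44)

t-interval (σ unknown):
df = n - 1 = 38
t* = 2.429 for 98% confidence

Margin of error = t* · s/√n = 2.429 · 24.79/√39 = 9.64

CI: (185.16, 204.44)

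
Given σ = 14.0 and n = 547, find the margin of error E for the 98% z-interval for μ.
Margin of error = 1.39

Margin of error = z* · σ/√n
= 2.326 · 14.0/√547
= 2.326 · 14.0/23.3880
= 1.39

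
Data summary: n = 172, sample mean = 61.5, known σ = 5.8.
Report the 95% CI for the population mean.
(60.63, 62.37)

z-interval (σ known):
z* = 1.960 for 95% confidence

Margin of error = z* · σ/√n = 1.960 · 5.8/√172 = 0.87

CI: (61.5 - 0.87, 61.5 + 0.87) = (60.63, 62.37)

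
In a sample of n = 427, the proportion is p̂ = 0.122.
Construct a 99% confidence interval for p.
(0.081, 0.163)

Proportion CI:
SE = √(p̂(1-p̂)/n) = √(0.122 · 0.878 / 427) = 0.01584

z* = 2.576
Margin = z* · SE = 2.576 · 0.01584 = 0.0408

CI: 0.122 ± 0.0408 = (0.081, 0.163)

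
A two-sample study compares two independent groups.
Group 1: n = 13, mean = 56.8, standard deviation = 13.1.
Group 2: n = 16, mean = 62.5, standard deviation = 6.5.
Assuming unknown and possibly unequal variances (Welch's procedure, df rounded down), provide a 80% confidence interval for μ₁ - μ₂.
(-11.02, -0.38)

Difference: x̄₁ - x̄₂ = -5.70
SE = √(s₁²/n₁ + s₂²/n₂) = √(13.1²/13 + 6.5²/16) = 3.9801
df = 16.74 → 16 (Welch–Satterthwaite, rounded down)
t* = 1.337

CI: -5.70 ± 1.337 · 3.9801 = -5.70 ± 5.32 = (-11.02, -0.38)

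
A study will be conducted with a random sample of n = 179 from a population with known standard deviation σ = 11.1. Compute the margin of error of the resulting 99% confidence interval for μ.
Margin of error = 2.14

Margin of error = z* · σ/√n
= 2.576 · 11.1/√179
= 2.576 · 11.1/13.3791
= 2.14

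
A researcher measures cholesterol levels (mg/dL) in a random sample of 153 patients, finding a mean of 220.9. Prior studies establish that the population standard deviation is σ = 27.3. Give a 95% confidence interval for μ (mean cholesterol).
(216.57, 225.23)

z-interval (σ known):
z* = 1.960 for 95% confidence

Margin of error = z* · σ/√n = 1.960 · 27.3/√153 = 4.33

CI: (220.9 - 4.33, 220.9 + 4.33) = (216.57, 225.23)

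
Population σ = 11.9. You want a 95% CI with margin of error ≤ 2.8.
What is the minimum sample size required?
n ≥ 70

For margin E ≤ 2.8:
n ≥ (z* · σ / E)²
n ≥ (1.960 · 11.9 / 2.8)²
n ≥ 69.39

Minimum n = 70 (rounding up)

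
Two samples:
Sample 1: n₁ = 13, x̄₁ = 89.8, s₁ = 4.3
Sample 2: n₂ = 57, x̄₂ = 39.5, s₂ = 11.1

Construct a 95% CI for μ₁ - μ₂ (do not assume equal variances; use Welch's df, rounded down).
(46.50, 54.10)

Difference: x̄₁ - x̄₂ = 50.30
SE = √(s₁²/n₁ + s₂²/n₂) = √(4.3²/13 + 11.1²/57) = 1.8931
df = 50.97 → 50 (Welch–Satterthwaite, rounded down)
t* = 2.009

CI: 50.30 ± 2.009 · 1.8931 = 50.30 ± 3.80 = (46.50, 54.10)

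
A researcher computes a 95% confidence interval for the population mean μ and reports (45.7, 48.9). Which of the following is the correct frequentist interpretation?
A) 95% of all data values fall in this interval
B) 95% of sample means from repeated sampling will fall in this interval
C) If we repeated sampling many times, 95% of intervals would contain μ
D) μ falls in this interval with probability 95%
C

A) Wrong — a CI is about the parameter μ, not individual data values.
B) Wrong — coverage applies to intervals containing μ, not to future x̄ values.
C) Correct — this is the frequentist long-run coverage interpretation.
D) Wrong — μ is fixed; the randomness lives in the interval, not in μ.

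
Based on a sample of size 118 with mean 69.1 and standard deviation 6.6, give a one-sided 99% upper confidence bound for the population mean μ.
μ ≤ 70.53

Upper bound (one-sided):
t* = 2.359 (one-sided for 99%)
Upper bound = x̄ + t* · s/√n = 69.1 + 2.359 · 6.6/√118 = 70.53

We are 99% confident that μ ≤ 70.53.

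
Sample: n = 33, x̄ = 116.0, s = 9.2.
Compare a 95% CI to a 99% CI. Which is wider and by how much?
99% CI is wider by 2.25

df = 32
95% CI: t* = 2.037, (112.74, 119.26), width = 2 · t* · s/√n = 6.52
99% CI: t* = 2.738, (111.62, 120.38), width = 2 · t* · s/√n = 8.77

The 99% CI is wider by 8.77 - 6.52 = 2.25.
Higher confidence requires a wider interval.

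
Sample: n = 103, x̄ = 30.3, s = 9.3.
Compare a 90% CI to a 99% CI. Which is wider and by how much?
99% CI is wider by 1.77

df = 102
90% CI: t* = 1.660, (28.78, 31.82), width = 2 · t* · s/√n = 3.04
99% CI: t* = 2.625, (27.89, 32.71), width = 2 · t* · s/√n = 4.81

The 99% CI is wider by 4.81 - 3.04 = 1.77.
Higher confidence requires a wider interval.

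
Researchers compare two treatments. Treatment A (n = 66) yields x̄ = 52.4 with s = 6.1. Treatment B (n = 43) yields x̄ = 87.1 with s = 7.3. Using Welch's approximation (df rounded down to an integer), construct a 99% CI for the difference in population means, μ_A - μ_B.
(-38.24, -31.16)

Difference: x̄₁ - x̄₂ = -34.70
SE = √(s₁²/n₁ + s₂²/n₂) = √(6.1²/66 + 7.3²/43) = 1.3428
df = 78.42 → 78 (Welch–Satterthwaite, rounded down)
t* = 2.640

CI: -34.70 ± 2.640 · 1.3428 = -34.70 ± 3.54 = (-38.24, -31.16)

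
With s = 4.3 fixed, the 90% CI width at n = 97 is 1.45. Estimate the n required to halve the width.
n ≈ 388

CI width ∝ 1/√n
To reduce width by factor 2, need √n to grow by 2 → need 2² = 4 times as many samples.

Current: n = 97, width = 1.45
New: n = 388, width ≈ 0.72

Width reduced by factor of 1.45/0.72 = 2.01.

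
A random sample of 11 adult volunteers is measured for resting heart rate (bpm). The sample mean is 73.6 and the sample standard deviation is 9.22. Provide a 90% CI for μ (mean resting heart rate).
(68.56, 78.64)

t-interval (σ unknown):
df = n - 1 = 10
t* = 1.812 for 90% confidence

Margin of error = t* · s/√n = 1.812 · 9.22/√11 = 5.04

CI: (68.56, 78.64)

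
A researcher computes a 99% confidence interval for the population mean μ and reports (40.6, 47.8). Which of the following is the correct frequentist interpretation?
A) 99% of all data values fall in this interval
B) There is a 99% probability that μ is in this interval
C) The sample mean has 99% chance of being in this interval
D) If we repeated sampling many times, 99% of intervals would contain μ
D

A) Wrong — a CI is about the parameter μ, not individual data values.
B) Wrong — μ is fixed; the randomness lives in the interval, not in μ.
C) Wrong — x̄ is observed and sits in the interval by construction.
D) Correct — this is the frequentist long-run coverage interpretation.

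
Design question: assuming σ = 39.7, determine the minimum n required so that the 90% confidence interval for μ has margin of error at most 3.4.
n ≥ 369

For margin E ≤ 3.4:
n ≥ (z* · σ / E)²
n ≥ (1.645 · 39.7 / 3.4)²
n ≥ 368.94

Minimum n = 369 (rounding up)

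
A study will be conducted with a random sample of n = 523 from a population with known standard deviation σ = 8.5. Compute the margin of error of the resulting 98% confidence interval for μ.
Margin of error = 0.86

Margin of error = z* · σ/√n
= 2.326 · 8.5/√523
= 2.326 · 8.5/22.8692
= 0.86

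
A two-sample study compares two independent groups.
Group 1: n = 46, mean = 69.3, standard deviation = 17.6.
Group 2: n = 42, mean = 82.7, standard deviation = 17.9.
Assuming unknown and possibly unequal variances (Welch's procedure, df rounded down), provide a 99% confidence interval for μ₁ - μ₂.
(-23.39, -3.41)

Difference: x̄₁ - x̄₂ = -13.40
SE = √(s₁²/n₁ + s₂²/n₂) = √(17.6²/46 + 17.9²/42) = 3.7898
df = 84.99 → 84 (Welch–Satterthwaite, rounded down)
t* = 2.636

CI: -13.40 ± 2.636 · 3.7898 = -13.40 ± 9.99 = (-23.39, -3.41)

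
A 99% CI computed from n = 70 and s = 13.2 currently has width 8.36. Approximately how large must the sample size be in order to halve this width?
n ≈ 280

CI width ∝ 1/√n
To reduce width by factor 2, need √n to grow by 2 → need 2² = 4 times as many samples.

Current: n = 70, width = 8.36
New: n = 280, width ≈ 4.09

Width reduced by factor of 8.36/4.09 = 2.04.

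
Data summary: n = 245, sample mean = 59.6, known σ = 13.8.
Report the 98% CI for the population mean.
(57.55, 61.65)

z-interval (σ known):
z* = 2.326 for 98% confidence

Margin of error = z* · σ/√n = 2.326 · 13.8/√245 = 2.05

CI: (59.6 - 2.05, 59.6 + 2.05) = (57.55, 61.65)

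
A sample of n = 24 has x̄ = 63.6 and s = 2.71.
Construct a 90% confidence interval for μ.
(62.65, 64.55)

t-interval (σ unknown):
df = n - 1 = 23
t* = 1.714 for 90% confidence

Margin of error = t* · s/√n = 1.714 · 2.71/√24 = 0.95

CI: (62.65, 64.55)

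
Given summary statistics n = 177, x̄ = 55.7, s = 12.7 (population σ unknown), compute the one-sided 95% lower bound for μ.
μ ≥ 54.12

Lower bound (one-sided):
t* = 1.654 (one-sided for 95%)
Lower bound = x̄ - t* · s/√n = 55.7 - 1.654 · 12.7/√177 = 54.12

We are 95% confident that μ ≥ 54.12.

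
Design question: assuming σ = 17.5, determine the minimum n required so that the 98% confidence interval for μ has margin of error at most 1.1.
n ≥ 1370

For margin E ≤ 1.1:
n ≥ (z* · σ / E)²
n ≥ (2.326 · 17.5 / 1.1)²
n ≥ 1369.34

Minimum n = 1370 (rounding up)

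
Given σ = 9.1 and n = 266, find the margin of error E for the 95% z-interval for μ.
Margin of error = 1.09

Margin of error = z* · σ/√n
= 1.960 · 9.1/√266
= 1.960 · 9.1/16.3095
= 1.09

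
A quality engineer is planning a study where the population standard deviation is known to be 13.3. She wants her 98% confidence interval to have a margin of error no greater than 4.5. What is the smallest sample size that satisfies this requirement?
n ≥ 48

For margin E ≤ 4.5:
n ≥ (z* · σ / E)²
n ≥ (2.326 · 13.3 / 4.5)²
n ≥ 47.26

Minimum n = 48 (rounding up)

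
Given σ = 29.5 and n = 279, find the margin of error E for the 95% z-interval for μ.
Margin of error = 3.46

Margin of error = z* · σ/√n
= 1.960 · 29.5/√279
= 1.960 · 29.5/16.7033
= 3.46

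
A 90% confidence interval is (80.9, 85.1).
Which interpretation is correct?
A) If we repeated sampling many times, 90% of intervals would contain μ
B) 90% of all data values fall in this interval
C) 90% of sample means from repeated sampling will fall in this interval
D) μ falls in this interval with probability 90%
A

A) Correct — this is the frequentist long-run coverage interpretation.
B) Wrong — a CI is about the parameter μ, not individual data values.
C) Wrong — coverage applies to intervals containing μ, not to future x̄ values.
D) Wrong — μ is fixed; the randomness lives in the interval, not in μ.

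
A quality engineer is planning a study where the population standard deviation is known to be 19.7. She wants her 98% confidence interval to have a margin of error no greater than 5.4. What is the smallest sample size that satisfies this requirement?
n ≥ 73

For margin E ≤ 5.4:
n ≥ (z* · σ / E)²
n ≥ (2.326 · 19.7 / 5.4)²
n ≥ 72.01

Minimum n = 73 (rounding up)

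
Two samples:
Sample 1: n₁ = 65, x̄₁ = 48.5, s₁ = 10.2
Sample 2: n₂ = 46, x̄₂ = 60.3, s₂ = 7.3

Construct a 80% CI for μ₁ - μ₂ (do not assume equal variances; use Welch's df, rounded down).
(-13.94, -9.66)

Difference: x̄₁ - x̄₂ = -11.80
SE = √(s₁²/n₁ + s₂²/n₂) = √(10.2²/65 + 7.3²/46) = 1.6611
df = 108.98 → 108 (Welch–Satterthwaite, rounded down)
t* = 1.289

CI: -11.80 ± 1.289 · 1.6611 = -11.80 ± 2.14 = (-13.94, -9.66)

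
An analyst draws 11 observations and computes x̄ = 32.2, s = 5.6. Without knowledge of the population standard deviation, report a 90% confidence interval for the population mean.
(29.14, 35.26)

t-interval (σ unknown):
df = n - 1 = 10
t* = 1.812 for 90% confidence

Margin of error = t* · s/√n = 1.812 · 5.6/√11 = 3.06

CI: (29.14, 35.26)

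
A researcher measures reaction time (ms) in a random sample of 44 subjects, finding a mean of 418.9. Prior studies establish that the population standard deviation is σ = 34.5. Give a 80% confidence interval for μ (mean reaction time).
(412.23, 425.57)

z-interval (σ known):
z* = 1.282 for 80% confidence

Margin of error = z* · σ/√n = 1.282 · 34.5/√44 = 6.67

CI: (418.9 - 6.67, 418.9 + 6.67) = (412.23, 425.57)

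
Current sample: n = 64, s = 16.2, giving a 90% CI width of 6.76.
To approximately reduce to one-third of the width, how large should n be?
n ≈ 576

CI width ∝ 1/√n
To reduce width by factor 3, need √n to grow by 3 → need 3² = 9 times as many samples.

Current: n = 64, width = 6.76
New: n = 576, width ≈ 2.22

Width reduced by factor of 6.76/2.22 = 3.05.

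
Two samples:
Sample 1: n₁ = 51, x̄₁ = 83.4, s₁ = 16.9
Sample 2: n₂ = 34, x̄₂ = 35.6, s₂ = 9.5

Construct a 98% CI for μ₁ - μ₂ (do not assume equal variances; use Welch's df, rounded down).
(40.98, 54.62)

Difference: x̄₁ - x̄₂ = 47.80
SE = √(s₁²/n₁ + s₂²/n₂) = √(16.9²/51 + 9.5²/34) = 2.8731
df = 81.04 → 81 (Welch–Satterthwaite, rounded down)
t* = 2.373

CI: 47.80 ± 2.373 · 2.8731 = 47.80 ± 6.82 = (40.98, 54.62)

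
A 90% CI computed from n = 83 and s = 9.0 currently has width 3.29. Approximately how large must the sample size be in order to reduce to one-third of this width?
n ≈ 747

CI width ∝ 1/√n
To reduce width by factor 3, need √n to grow by 3 → need 3² = 9 times as many samples.

Current: n = 83, width = 3.29
New: n = 747, width ≈ 1.08

Width reduced by factor of 3.29/1.08 = 3.05.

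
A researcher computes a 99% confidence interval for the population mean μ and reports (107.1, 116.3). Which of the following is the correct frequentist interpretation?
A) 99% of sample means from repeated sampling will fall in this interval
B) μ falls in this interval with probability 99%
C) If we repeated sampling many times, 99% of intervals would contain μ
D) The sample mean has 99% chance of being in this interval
C

A) Wrong — coverage applies to intervals containing μ, not to future x̄ values.
B) Wrong — μ is fixed; the randomness lives in the interval, not in μ.
C) Correct — this is the frequentist long-run coverage interpretation.
D) Wrong — x̄ is observed and sits in the interval by construction.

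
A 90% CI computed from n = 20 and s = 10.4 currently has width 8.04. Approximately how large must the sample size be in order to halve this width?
n ≈ 80

CI width ∝ 1/√n
To reduce width by factor 2, need √n to grow by 2 → need 2² = 4 times as many samples.

Current: n = 20, width = 8.04
New: n = 80, width ≈ 3.87

Width reduced by factor of 8.04/3.87 = 2.08.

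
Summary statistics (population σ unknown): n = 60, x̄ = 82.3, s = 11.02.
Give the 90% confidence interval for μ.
(79.92, 84.68)

t-interval (σ unknown):
df = n - 1 = 59
t* = 1.671 for 90% confidence

Margin of error = t* · s/√n = 1.671 · 11.02/√60 = 2.38

CI: (79.92, 84.68)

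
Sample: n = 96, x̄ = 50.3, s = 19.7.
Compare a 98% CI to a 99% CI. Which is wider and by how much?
99% CI is wider by 1.06

df = 95
98% CI: t* = 2.366, (45.54, 55.06), width = 2 · t* · s/√n = 9.51
99% CI: t* = 2.629, (45.01, 55.59), width = 2 · t* · s/√n = 10.57

The 99% CI is wider by 10.57 - 9.51 = 1.06.
Higher confidence requires a wider interval.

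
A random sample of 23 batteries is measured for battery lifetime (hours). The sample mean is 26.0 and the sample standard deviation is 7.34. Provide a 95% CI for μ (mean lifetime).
(22.83, 29.17)

t-interval (σ unknown):
df = n - 1 = 22
t* = 2.074 for 95% confidence

Margin of error = t* · s/√n = 2.074 · 7.34/√23 = 3.17

CI: (22.83, 29.17)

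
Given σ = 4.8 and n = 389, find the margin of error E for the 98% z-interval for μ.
Margin of error = 0.57

Margin of error = z* · σ/√n
= 2.326 · 4.8/√389
= 2.326 · 4.8/19.7231
= 0.57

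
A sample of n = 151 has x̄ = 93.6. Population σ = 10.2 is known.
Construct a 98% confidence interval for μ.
(91.67, 95.53)

z-interval (σ known):
z* = 2.326 for 98% confidence

Margin of error = z* · σ/√n = 2.326 · 10.2/√151 = 1.93

CI: (93.6 - 1.93, 93.6 + 1.93) = (91.67, 95.53)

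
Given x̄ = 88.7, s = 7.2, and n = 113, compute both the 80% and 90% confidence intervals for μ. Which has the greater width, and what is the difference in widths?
90% CI is wider by 0.50

df = 112
80% CI: t* = 1.289, (87.83, 89.57), width = 2 · t* · s/√n = 1.75
90% CI: t* = 1.659, (87.58, 89.82), width = 2 · t* · s/√n = 2.25

The 90% CI is wider by 2.25 - 1.75 = 0.50.
Higher confidence requires a wider interval.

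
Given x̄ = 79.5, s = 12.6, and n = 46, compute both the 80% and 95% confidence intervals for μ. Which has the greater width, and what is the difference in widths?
95% CI is wider by 2.65

df = 45
80% CI: t* = 1.301, (77.08, 81.92), width = 2 · t* · s/√n = 4.83
95% CI: t* = 2.014, (75.76, 83.24), width = 2 · t* · s/√n = 7.48

The 95% CI is wider by 7.48 - 4.83 = 2.65.
Higher confidence requires a wider interval.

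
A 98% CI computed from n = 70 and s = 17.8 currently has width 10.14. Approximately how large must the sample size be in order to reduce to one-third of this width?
n ≈ 630

CI width ∝ 1/√n
To reduce width by factor 3, need √n to grow by 3 → need 3² = 9 times as many samples.

Current: n = 70, width = 10.14
New: n = 630, width ≈ 3.31

Width reduced by factor of 10.14/3.31 = 3.06.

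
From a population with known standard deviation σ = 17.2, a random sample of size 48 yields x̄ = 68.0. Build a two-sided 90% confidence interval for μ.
(63.92, 72.08)

z-interval (σ known):
z* = 1.645 for 90% confidence

Margin of error = z* · σ/√n = 1.645 · 17.2/√48 = 4.08

CI: (68.0 - 4.08, 68.0 + 4.08) = (63.92, 72.08)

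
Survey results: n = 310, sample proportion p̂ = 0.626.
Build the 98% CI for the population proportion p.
(0.562, 0.690)

Proportion CI:
SE = √(p̂(1-p̂)/n) = √(0.626 · 0.374 / 310) = 0.02748

z* = 2.326
Margin = z* · SE = 2.326 · 0.02748 = 0.0639

CI: 0.626 ± 0.0639 = (0.562, 0.690)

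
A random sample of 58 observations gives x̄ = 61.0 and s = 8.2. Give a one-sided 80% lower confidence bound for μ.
μ ≥ 60.09

Lower bound (one-sided):
t* = 0.848 (one-sided for 80%)
Lower bound = x̄ - t* · s/√n = 61.0 - 0.848 · 8.2/√58 = 60.09

We are 80% confident that μ ≥ 60.09.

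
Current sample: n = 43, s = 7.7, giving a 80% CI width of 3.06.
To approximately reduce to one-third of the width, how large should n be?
n ≈ 387

CI width ∝ 1/√n
To reduce width by factor 3, need √n to grow by 3 → need 3² = 9 times as many samples.

Current: n = 43, width = 3.06
New: n = 387, width ≈ 1.01

Width reduced by factor of 3.06/1.01 = 3.03.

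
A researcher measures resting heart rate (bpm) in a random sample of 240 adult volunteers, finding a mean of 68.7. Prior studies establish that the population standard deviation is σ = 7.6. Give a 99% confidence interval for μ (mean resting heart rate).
(67.44, 69.96)

z-interval (σ known):
z* = 2.576 for 99% confidence

Margin of error = z* · σ/√n = 2.576 · 7.6/√240 = 1.26

CI: (68.7 - 1.26, 68.7 + 1.26) = (67.44, 69.96)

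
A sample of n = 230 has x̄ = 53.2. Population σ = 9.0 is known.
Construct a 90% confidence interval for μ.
(52.22, 54.18)

z-interval (σ known):
z* = 1.645 for 90% confidence

Margin of error = z* · σ/√n = 1.645 · 9.0/√230 = 0.98

CI: (53.2 - 0.98, 53.2 + 0.98) = (52.22, 54.18)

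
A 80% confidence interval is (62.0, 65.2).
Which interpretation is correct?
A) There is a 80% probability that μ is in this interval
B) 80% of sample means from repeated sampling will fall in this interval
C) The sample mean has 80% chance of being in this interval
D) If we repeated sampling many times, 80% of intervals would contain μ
D

A) Wrong — μ is fixed; the randomness lives in the interval, not in μ.
B) Wrong — coverage applies to intervals containing μ, not to future x̄ values.
C) Wrong — x̄ is observed and sits in the interval by construction.
D) Correct — this is the frequentist long-run coverage interpretation.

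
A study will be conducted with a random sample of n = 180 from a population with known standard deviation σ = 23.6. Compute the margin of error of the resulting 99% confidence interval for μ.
Margin of error = 4.53

Margin of error = z* · σ/√n
= 2.576 · 23.6/√180
= 2.576 · 23.6/13.4164
= 4.53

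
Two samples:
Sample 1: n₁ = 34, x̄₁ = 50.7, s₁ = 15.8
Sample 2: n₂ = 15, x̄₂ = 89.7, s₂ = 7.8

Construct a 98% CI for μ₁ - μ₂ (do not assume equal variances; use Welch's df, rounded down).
(-47.14, -30.86)

Difference: x̄₁ - x̄₂ = -39.00
SE = √(s₁²/n₁ + s₂²/n₂) = √(15.8²/34 + 7.8²/15) = 3.3761
df = 46.26 → 46 (Welch–Satterthwaite, rounded down)
t* = 2.410

CI: -39.00 ± 2.410 · 3.3761 = -39.00 ± 8.14 = (-47.14, -30.86)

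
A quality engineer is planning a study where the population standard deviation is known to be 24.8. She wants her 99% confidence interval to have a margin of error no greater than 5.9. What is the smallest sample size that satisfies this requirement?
n ≥ 118

For margin E ≤ 5.9:
n ≥ (z* · σ / E)²
n ≥ (2.576 · 24.8 / 5.9)²
n ≥ 117.24

Minimum n = 118 (rounding up)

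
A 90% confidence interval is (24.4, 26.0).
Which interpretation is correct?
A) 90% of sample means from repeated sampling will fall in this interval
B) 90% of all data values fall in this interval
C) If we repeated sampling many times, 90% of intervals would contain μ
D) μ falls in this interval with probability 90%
C

A) Wrong — coverage applies to intervals containing μ, not to future x̄ values.
B) Wrong — a CI is about the parameter μ, not individual data values.
C) Correct — this is the frequentist long-run coverage interpretation.
D) Wrong — μ is fixed; the randomness lives in the interval, not in μ.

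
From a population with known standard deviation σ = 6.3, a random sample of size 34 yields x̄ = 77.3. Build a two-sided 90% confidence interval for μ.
(75.52, 79.08)

z-interval (σ known):
z* = 1.645 for 90% confidence

Margin of error = z* · σ/√n = 1.645 · 6.3/√34 = 1.78

CI: (77.3 - 1.78, 77.3 + 1.78) = (75.52, 79.08)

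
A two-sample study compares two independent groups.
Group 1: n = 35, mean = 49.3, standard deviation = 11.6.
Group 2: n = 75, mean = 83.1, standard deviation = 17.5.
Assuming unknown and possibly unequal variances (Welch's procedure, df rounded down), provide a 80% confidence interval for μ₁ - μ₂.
(-37.44, -30.16)

Difference: x̄₁ - x̄₂ = -33.80
SE = √(s₁²/n₁ + s₂²/n₂) = √(11.6²/35 + 17.5²/75) = 2.8157
df = 95.22 → 95 (Welch–Satterthwaite, rounded down)
t* = 1.291

CI: -33.80 ± 1.291 · 2.8157 = -33.80 ± 3.64 = (-37.44, -30.16)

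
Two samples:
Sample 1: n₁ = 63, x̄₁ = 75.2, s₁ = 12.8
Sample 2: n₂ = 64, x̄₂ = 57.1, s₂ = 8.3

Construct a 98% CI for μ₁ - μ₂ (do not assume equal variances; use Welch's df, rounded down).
(13.57, 22.63)

Difference: x̄₁ - x̄₂ = 18.10
SE = √(s₁²/n₁ + s₂²/n₂) = √(12.8²/63 + 8.3²/64) = 1.9176
df = 106.06 → 106 (Welch–Satterthwaite, rounded down)
t* = 2.362

CI: 18.10 ± 2.362 · 1.9176 = 18.10 ± 4.53 = (13.57, 22.63)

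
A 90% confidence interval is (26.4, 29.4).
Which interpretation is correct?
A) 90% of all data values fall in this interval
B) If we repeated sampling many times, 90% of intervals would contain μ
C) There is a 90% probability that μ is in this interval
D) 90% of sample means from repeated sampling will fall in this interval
B

A) Wrong — a CI is about the parameter μ, not individual data values.
B) Correct — this is the frequentist long-run coverage interpretation.
C) Wrong — μ is fixed; the randomness lives in the interval, not in μ.
D) Wrong — coverage applies to intervals containing μ, not to future x̄ values.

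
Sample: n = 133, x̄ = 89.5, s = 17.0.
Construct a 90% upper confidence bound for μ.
μ ≤ 91.40

Upper bound (one-sided):
t* = 1.288 (one-sided for 90%)
Upper bound = x̄ + t* · s/√n = 89.5 + 1.288 · 17.0/√133 = 91.40

We are 90% confident that μ ≤ 91.40.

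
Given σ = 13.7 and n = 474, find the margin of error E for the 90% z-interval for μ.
Margin of error = 1.04

Margin of error = z* · σ/√n
= 1.645 · 13.7/√474
= 1.645 · 13.7/21.7715
= 1.04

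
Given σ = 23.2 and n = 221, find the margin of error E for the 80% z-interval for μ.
Margin of error = 2.00

Margin of error = z* · σ/√n
= 1.282 · 23.2/√221
= 1.282 · 23.2/14.8661
= 2.00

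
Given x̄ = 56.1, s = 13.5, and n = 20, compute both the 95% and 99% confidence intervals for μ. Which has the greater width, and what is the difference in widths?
99% CI is wider by 4.63

df = 19
95% CI: t* = 2.093, (49.78, 62.42), width = 2 · t* · s/√n = 12.64
99% CI: t* = 2.861, (47.46, 64.74), width = 2 · t* · s/√n = 17.27

The 99% CI is wider by 17.27 - 12.64 = 4.63.
Higher confidence requires a wider interval.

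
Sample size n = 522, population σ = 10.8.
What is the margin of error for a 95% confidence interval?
Margin of error = 0.93

Margin of error = z* · σ/√n
= 1.960 · 10.8/√522
= 1.960 · 10.8/22.8473
= 0.93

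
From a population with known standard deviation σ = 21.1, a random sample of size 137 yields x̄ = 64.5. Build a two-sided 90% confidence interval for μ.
(61.53, 67.47)

z-interval (σ known):
z* = 1.645 for 90% confidence

Margin of error = z* · σ/√n = 1.645 · 21.1/√137 = 2.97

CI: (64.5 - 2.97, 64.5 + 2.97) = (61.53, 67.47)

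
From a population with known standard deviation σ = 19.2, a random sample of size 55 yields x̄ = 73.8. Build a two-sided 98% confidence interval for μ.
(67.78, 79.82)

z-interval (σ known):
z* = 2.326 for 98% confidence

Margin of error = z* · σ/√n = 2.326 · 19.2/√55 = 6.02

CI: (73.8 - 6.02, 73.8 + 6.02) = (67.78, 79.82)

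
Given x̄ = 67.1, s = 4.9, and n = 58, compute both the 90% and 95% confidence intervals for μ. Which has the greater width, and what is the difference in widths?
95% CI is wider by 0.43

df = 57
90% CI: t* = 1.672, (66.02, 68.18), width = 2 · t* · s/√n = 2.15
95% CI: t* = 2.002, (65.81, 68.39), width = 2 · t* · s/√n = 2.58

The 95% CI is wider by 2.58 - 2.15 = 0.43.
Higher confidence requires a wider interval.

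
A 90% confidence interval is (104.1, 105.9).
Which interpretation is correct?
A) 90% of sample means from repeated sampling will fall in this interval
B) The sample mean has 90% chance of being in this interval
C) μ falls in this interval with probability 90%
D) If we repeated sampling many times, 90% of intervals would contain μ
D

A) Wrong — coverage applies to intervals containing μ, not to future x̄ values.
B) Wrong — x̄ is observed and sits in the interval by construction.
C) Wrong — μ is fixed; the randomness lives in the interval, not in μ.
D) Correct — this is the frequentist long-run coverage interpretation.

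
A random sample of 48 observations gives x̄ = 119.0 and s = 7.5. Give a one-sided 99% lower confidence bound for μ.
μ ≥ 116.39

Lower bound (one-sided):
t* = 2.408 (one-sided for 99%)
Lower bound = x̄ - t* · s/√n = 119.0 - 2.408 · 7.5/√48 = 116.39

We are 99% confident that μ ≥ 116.39.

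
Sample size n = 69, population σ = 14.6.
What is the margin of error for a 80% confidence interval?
Margin of error = 2.25

Margin of error = z* · σ/√n
= 1.282 · 14.6/√69
= 1.282 · 14.6/8.3066
= 2.25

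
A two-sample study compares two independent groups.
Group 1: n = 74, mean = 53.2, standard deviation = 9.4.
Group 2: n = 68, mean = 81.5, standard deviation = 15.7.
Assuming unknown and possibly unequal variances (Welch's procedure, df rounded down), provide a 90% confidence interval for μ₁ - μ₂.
(-31.94, -24.66)

Difference: x̄₁ - x̄₂ = -28.30
SE = √(s₁²/n₁ + s₂²/n₂) = √(9.4²/74 + 15.7²/68) = 2.1952
df = 107.69 → 107 (Welch–Satterthwaite, rounded down)
t* = 1.659

CI: -28.30 ± 1.659 · 2.1952 = -28.30 ± 3.64 = (-31.94, -24.66)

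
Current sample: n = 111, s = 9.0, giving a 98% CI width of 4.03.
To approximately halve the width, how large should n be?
n ≈ 444

CI width ∝ 1/√n
To reduce width by factor 2, need √n to grow by 2 → need 2² = 4 times as many samples.

Current: n = 111, width = 4.03
New: n = 444, width ≈ 1.99

Width reduced by factor of 4.03/1.99 = 2.03.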